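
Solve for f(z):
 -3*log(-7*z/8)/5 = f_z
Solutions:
 f(z) = C1 - 3*z*log(-z)/5 + 3*z*(-log(7) + 1 + 3*log(2))/5


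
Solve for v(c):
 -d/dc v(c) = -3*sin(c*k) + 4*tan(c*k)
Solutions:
 v(c) = C1 - 4*Piecewise((-log(cos(c*k))/k, Ne(k, 0)), (0, True)) + 3*Piecewise((-cos(c*k)/k, Ne(k, 0)), (0, True))


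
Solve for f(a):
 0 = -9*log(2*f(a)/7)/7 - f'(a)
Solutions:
 7*Integral(1/(log(_y) - log(7) + log(2)), (_y, f(a)))/9 = C1 - a


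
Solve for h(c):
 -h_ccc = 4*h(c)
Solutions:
 h(c) = C3*exp(-2^(2/3)*c) + (C1*sin(2^(2/3)*sqrt(3)*c/2) + C2*cos(2^(2/3)*sqrt(3)*c/2))*exp(2^(2/3)*c/2)


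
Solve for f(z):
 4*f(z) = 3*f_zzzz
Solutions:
 f(z) = C1*exp(-sqrt(2)*3^(3/4)*z/3) + C2*exp(sqrt(2)*3^(3/4)*z/3) + C3*sin(sqrt(2)*3^(3/4)*z/3) + C4*cos(sqrt(2)*3^(3/4)*z/3)


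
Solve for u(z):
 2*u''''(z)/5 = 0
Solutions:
 u(z) = C1 + C2*z + C3*z^2 + C4*z^3


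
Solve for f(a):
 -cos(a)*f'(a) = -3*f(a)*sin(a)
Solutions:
 f(a) = C1/cos(a)^3


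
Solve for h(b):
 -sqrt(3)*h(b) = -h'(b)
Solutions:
 h(b) = C1*exp(sqrt(3)*b)


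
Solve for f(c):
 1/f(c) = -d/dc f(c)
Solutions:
 f(c) = -sqrt(C1 - 2*c)
 f(c) = sqrt(C1 - 2*c)


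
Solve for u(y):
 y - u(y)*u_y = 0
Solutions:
 u(y) = -sqrt(C1 + y^2)
 u(y) = sqrt(C1 + y^2)


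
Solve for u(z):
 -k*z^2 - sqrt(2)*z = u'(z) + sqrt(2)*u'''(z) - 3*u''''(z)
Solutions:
 u(z) = C1 + C2*exp(z*(-2^(2/3)*(4*sqrt(2) + 243 + sqrt(-32 + (4*sqrt(2) + 243)^2))^(1/3) - 4*2^(1/3)/(4*sqrt(2) + 243 + sqrt(-32 + (4*sqrt(2) + 243)^2))^(1/3) + 4*sqrt(2))/36)*sin(2^(1/3)*sqrt(3)*z*(-2^(1/3)*(4*sqrt(2) + 243 + sqrt(-32 + (4*sqrt(2) + 243)^2))^(1/3) + 4/(4*sqrt(2) + 243 + sqrt(-32 + (4*sqrt(2) + 243)^2))^(1/3))/36) + C3*exp(z*(-2^(2/3)*(4*sqrt(2) + 243 + sqrt(-32 + (4*sqrt(2) + 243)^2))^(1/3) - 4*2^(1/3)/(4*sqrt(2) + 243 + sqrt(-32 + (4*sqrt(2) + 243)^2))^(1/3) + 4*sqrt(2))/36)*cos(2^(1/3)*sqrt(3)*z*(-2^(1/3)*(4*sqrt(2) + 243 + sqrt(-32 + (4*sqrt(2) + 243)^2))^(1/3) + 4/(4*sqrt(2) + 243 + sqrt(-32 + (4*sqrt(2) + 243)^2))^(1/3))/36) + C4*exp(z*(4*2^(1/3)/(4*sqrt(2) + 243 + sqrt(-32 + (4*sqrt(2) + 243)^2))^(1/3) + 2*sqrt(2) + 2^(2/3)*(4*sqrt(2) + 243 + sqrt(-32 + (4*sqrt(2) + 243)^2))^(1/3))/18) - k*z^3/3 + 2*sqrt(2)*k*z - sqrt(2)*z^2/2


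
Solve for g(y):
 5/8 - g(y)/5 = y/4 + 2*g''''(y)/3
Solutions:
 g(y) = -5*y/4 + (C1*sin(5^(3/4)*6^(1/4)*y/10) + C2*cos(5^(3/4)*6^(1/4)*y/10))*exp(-5^(3/4)*6^(1/4)*y/10) + (C3*sin(5^(3/4)*6^(1/4)*y/10) + C4*cos(5^(3/4)*6^(1/4)*y/10))*exp(5^(3/4)*6^(1/4)*y/10) + 25/8


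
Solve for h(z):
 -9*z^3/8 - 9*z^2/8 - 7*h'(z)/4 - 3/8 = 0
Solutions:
 h(z) = C1 - 9*z^4/56 - 3*z^3/14 - 3*z/14


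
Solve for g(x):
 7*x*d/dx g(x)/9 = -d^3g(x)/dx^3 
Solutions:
 g(x) = C1 + Integral(C2*airyai(-21^(1/3)*x/3) + C3*airybi(-21^(1/3)*x/3), x)


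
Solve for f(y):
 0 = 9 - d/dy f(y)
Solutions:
 f(y) = C1 + 9*y


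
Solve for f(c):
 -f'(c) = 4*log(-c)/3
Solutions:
 f(c) = C1 - 4*c*log(-c)/3 + 4*c/3


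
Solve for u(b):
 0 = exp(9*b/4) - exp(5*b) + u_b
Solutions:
 u(b) = C1 - 4*exp(9*b/4)/9 + exp(5*b)/5


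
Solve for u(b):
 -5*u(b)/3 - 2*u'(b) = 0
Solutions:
 u(b) = C1*exp(-5*b/6)


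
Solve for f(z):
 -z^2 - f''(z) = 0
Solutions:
 f(z) = C1 + C2*z - z^4/12


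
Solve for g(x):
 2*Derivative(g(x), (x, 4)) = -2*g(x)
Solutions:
 g(x) = (C1*sin(sqrt(2)*x/2) + C2*cos(sqrt(2)*x/2))*exp(-sqrt(2)*x/2) + (C3*sin(sqrt(2)*x/2) + C4*cos(sqrt(2)*x/2))*exp(sqrt(2)*x/2)


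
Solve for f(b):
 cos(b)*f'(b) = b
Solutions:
 f(b) = C1 + Integral(b/cos(b), b)


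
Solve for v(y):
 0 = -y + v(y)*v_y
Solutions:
 v(y) = -sqrt(C1 + y^2)
 v(y) = sqrt(C1 + y^2)


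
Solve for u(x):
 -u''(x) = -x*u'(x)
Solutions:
 u(x) = C1 + C2*erfi(sqrt(2)*x/2)


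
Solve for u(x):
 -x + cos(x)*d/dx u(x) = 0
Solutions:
 u(x) = C1 + Integral(x/cos(x), x)


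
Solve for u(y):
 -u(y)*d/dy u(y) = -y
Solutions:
 u(y) = -sqrt(C1 + y^2)
 u(y) = sqrt(C1 + y^2)


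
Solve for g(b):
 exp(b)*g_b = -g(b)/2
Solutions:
 g(b) = C1*exp(exp(-b)/2)


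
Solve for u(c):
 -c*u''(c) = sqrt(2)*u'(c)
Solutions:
 u(c) = C1 + C2*c^(1 - sqrt(2))


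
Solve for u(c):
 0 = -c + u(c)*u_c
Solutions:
 u(c) = -sqrt(C1 + c^2)
 u(c) = sqrt(C1 + c^2)


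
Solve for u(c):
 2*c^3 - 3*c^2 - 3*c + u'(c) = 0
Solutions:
 u(c) = C1 - c^4/2 + c^3 + 3*c^2/2


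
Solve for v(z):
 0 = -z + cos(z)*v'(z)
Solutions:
 v(z) = C1 + Integral(z/cos(z), z)


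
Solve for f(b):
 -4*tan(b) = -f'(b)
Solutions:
 f(b) = C1 - 4*log(cos(b))


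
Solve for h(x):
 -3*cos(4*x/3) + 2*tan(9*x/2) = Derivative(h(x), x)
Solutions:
 h(x) = C1 - 4*log(cos(9*x/2))/9 - 9*sin(4*x/3)/4


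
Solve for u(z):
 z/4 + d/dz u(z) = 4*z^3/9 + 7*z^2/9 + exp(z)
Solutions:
 u(z) = C1 + z^4/9 + 7*z^3/27 - z^2/8 + exp(z)


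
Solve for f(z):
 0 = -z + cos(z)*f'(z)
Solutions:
 f(z) = C1 + Integral(z/cos(z), z)


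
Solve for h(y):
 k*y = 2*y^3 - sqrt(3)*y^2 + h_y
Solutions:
 h(y) = C1 + k*y^2/2 - y^4/2 + sqrt(3)*y^3/3


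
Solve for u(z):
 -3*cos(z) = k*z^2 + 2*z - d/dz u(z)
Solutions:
 u(z) = C1 + k*z^3/3 + z^2 + 3*sin(z)


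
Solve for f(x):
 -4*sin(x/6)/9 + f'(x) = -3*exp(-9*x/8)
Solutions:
 f(x) = C1 - 8*cos(x/6)/3 + 8*exp(-9*x/8)/3


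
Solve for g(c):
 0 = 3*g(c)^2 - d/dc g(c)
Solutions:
 g(c) = -1/(C1 + 3*c)


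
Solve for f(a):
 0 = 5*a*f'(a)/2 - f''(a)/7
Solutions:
 f(a) = C1 + C2*erfi(sqrt(35)*a/2)


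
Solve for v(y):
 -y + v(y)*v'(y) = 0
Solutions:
 v(y) = -sqrt(C1 + y^2)
 v(y) = sqrt(C1 + y^2)


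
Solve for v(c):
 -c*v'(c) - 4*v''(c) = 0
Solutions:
 v(c) = C1 + C2*erf(sqrt(2)*c/4)


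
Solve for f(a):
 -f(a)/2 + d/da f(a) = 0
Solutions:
 f(a) = C1*exp(a/2)


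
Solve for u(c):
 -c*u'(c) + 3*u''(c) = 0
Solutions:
 u(c) = C1 + C2*erfi(sqrt(6)*c/6)


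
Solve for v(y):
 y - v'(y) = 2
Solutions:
 v(y) = C1 + y^2/2 - 2*y


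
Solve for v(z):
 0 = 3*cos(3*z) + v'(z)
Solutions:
 v(z) = C1 - sin(3*z)


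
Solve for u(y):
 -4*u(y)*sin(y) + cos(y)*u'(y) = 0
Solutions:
 u(y) = C1/cos(y)^4


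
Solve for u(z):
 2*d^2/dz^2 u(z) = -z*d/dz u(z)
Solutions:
 u(z) = C1 + C2*erf(z/2)


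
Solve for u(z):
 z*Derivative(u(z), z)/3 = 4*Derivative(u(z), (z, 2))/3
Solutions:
 u(z) = C1 + C2*erfi(sqrt(2)*z/4)


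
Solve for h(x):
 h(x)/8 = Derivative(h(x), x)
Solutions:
 h(x) = C1*exp(x/8)


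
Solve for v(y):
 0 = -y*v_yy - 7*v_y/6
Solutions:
 v(y) = C1 + C2/y^(1/6)


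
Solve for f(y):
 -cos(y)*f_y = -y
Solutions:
 f(y) = C1 + Integral(y/cos(y), y)


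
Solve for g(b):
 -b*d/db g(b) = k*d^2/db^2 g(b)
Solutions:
 g(b) = C1 + C2*sqrt(k)*erf(sqrt(2)*b*sqrt(1/k)/2)


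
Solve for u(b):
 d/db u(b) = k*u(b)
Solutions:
 u(b) = C1*exp(b*k)


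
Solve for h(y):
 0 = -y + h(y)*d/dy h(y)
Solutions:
 h(y) = -sqrt(C1 + y^2)
 h(y) = sqrt(C1 + y^2)


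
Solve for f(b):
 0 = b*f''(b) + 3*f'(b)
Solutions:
 f(b) = C1 + C2/b^2


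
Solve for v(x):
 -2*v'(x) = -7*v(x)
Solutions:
 v(x) = C1*exp(7*x/2)


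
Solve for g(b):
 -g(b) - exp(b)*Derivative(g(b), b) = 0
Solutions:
 g(b) = C1*exp(exp(-b))


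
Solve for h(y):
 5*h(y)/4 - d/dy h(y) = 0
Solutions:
 h(y) = C1*exp(5*y/4)


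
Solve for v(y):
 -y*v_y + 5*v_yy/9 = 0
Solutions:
 v(y) = C1 + C2*erfi(3*sqrt(10)*y/10)


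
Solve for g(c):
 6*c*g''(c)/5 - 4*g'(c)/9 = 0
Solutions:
 g(c) = C1 + C2*c^(37/27)


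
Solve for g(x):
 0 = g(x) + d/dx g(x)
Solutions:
 g(x) = C1*exp(-x)


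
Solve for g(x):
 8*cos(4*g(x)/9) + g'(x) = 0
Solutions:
 8*x - 9*log(sin(4*g(x)/9) - 1)/8 + 9*log(sin(4*g(x)/9) + 1)/8 = C1


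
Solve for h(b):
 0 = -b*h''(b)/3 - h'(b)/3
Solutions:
 h(b) = C1 + C2*log(b)


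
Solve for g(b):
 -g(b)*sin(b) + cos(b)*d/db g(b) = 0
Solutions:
 g(b) = C1/cos(b)


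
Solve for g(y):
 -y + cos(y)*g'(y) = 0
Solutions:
 g(y) = C1 + Integral(y/cos(y), y)


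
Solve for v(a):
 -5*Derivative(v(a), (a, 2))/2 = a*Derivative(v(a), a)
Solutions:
 v(a) = C1 + C2*erf(sqrt(5)*a/5)


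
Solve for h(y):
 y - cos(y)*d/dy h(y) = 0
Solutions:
 h(y) = C1 + Integral(y/cos(y), y)


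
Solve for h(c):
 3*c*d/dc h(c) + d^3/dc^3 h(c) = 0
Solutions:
 h(c) = C1 + Integral(C2*airyai(-3^(1/3)*c) + C3*airybi(-3^(1/3)*c), c)


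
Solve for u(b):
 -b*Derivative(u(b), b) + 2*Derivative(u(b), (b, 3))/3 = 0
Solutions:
 u(b) = C1 + Integral(C2*airyai(2^(2/3)*3^(1/3)*b/2) + C3*airybi(2^(2/3)*3^(1/3)*b/2), b)


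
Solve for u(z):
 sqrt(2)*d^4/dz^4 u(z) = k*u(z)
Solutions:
 u(z) = C1*exp(-2^(7/8)*k^(1/4)*z/2) + C2*exp(2^(7/8)*k^(1/4)*z/2) + C3*exp(-2^(7/8)*I*k^(1/4)*z/2) + C4*exp(2^(7/8)*I*k^(1/4)*z/2)


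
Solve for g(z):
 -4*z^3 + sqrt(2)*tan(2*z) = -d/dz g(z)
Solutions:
 g(z) = C1 + z^4 + sqrt(2)*log(cos(2*z))/2


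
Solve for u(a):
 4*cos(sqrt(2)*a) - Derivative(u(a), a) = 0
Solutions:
 u(a) = C1 + 2*sqrt(2)*sin(sqrt(2)*a)


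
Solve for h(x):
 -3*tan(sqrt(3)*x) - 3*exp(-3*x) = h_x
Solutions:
 h(x) = C1 - sqrt(3)*log(tan(sqrt(3)*x)^2 + 1)/2 + exp(-3*x)


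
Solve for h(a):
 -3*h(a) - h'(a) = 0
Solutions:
 h(a) = C1*exp(-3*a)


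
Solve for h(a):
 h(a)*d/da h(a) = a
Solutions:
 h(a) = -sqrt(C1 + a^2)
 h(a) = sqrt(C1 + a^2)


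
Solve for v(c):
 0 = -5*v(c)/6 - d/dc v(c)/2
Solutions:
 v(c) = C1*exp(-5*c/3)


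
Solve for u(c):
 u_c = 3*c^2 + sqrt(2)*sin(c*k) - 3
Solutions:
 u(c) = C1 + c^3 - 3*c - sqrt(2)*cos(c*k)/k


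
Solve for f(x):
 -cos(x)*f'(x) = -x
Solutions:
 f(x) = C1 + Integral(x/cos(x), x)


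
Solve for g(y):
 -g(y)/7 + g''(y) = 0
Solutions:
 g(y) = C1*exp(-sqrt(7)*y/7) + C2*exp(sqrt(7)*y/7)


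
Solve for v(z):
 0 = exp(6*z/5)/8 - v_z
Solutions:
 v(z) = C1 + 5*exp(6*z/5)/48


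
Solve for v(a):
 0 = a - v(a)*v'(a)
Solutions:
 v(a) = -sqrt(C1 + a^2)
 v(a) = sqrt(C1 + a^2)


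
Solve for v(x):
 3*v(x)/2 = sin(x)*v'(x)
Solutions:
 v(x) = C1*(cos(x) - 1)^(3/4)/(cos(x) + 1)^(3/4)


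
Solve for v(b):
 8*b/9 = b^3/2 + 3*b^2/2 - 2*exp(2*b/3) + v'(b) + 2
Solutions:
 v(b) = C1 - b^4/8 - b^3/2 + 4*b^2/9 - 2*b + 3*exp(2*b/3)


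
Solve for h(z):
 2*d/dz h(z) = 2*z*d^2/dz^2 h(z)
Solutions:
 h(z) = C1 + C2*z^2


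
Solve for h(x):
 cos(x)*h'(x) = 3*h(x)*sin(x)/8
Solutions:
 h(x) = C1/cos(x)^(3/8)


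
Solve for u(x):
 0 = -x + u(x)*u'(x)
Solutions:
 u(x) = -sqrt(C1 + x^2)
 u(x) = sqrt(C1 + x^2)


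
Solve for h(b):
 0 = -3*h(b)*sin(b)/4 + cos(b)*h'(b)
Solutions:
 h(b) = C1/cos(b)^(3/4)


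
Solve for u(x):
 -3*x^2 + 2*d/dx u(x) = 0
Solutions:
 u(x) = C1 + x^3/2


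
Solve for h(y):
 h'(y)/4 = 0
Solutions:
 h(y) = C1


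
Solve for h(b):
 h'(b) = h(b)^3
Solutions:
 h(b) = -sqrt(2)*sqrt(-1/(C1 + b))/2
 h(b) = sqrt(2)*sqrt(-1/(C1 + b))/2


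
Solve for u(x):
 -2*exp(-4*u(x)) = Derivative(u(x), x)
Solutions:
 u(x) = log(-I*(C1 - 8*x)^(1/4))
 u(x) = log(I*(C1 - 8*x)^(1/4))
 u(x) = log(-(C1 - 8*x)^(1/4))
 u(x) = log(C1 - 8*x)/4


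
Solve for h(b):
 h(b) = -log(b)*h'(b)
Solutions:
 h(b) = C1*exp(-li(b))


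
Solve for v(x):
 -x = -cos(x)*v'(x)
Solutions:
 v(x) = C1 + Integral(x/cos(x), x)


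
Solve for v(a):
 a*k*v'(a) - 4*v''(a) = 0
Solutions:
 v(a) = Piecewise((-sqrt(2)*sqrt(pi)*C1*erf(sqrt(2)*a*sqrt(-k)/4)/sqrt(-k) - C2, (k > 0) | (k < 0)), (-C1*a - C2, True))


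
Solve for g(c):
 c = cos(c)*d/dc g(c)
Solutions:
 g(c) = C1 + Integral(c/cos(c), c)


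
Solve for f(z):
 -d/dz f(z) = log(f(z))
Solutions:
 li(f(z)) = C1 - z


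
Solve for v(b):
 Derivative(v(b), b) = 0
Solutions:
 v(b) = C1


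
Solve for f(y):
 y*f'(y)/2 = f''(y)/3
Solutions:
 f(y) = C1 + C2*erfi(sqrt(3)*y/2)


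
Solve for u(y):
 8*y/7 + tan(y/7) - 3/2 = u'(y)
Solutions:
 u(y) = C1 + 4*y^2/7 - 3*y/2 - 7*log(cos(y/7))


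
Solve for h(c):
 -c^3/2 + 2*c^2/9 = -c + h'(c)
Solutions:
 h(c) = C1 - c^4/8 + 2*c^3/27 + c^2/2


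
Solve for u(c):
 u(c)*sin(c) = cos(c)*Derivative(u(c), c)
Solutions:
 u(c) = C1/cos(c)


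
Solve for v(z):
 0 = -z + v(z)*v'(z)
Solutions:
 v(z) = -sqrt(C1 + z^2)
 v(z) = sqrt(C1 + z^2)


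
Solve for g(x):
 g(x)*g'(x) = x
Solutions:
 g(x) = -sqrt(C1 + x^2)
 g(x) = sqrt(C1 + x^2)


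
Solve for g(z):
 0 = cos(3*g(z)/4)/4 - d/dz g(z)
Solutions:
 -z/4 - 2*log(sin(3*g(z)/4) - 1)/3 + 2*log(sin(3*g(z)/4) + 1)/3 = C1


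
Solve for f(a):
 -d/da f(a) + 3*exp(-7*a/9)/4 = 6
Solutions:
 f(a) = C1 - 6*a - 27*exp(-7*a/9)/28


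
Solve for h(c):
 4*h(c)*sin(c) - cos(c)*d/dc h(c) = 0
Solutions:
 h(c) = C1/cos(c)^4


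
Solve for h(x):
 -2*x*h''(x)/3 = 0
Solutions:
 h(x) = C1 + C2*x


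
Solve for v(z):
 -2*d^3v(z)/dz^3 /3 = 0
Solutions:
 v(z) = C1 + C2*z + C3*z^2


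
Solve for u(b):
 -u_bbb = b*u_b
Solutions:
 u(b) = C1 + Integral(C2*airyai(-b) + C3*airybi(-b), b)


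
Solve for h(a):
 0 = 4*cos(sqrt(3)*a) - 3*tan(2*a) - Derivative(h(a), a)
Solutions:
 h(a) = C1 + 3*log(cos(2*a))/2 + 4*sqrt(3)*sin(sqrt(3)*a)/3


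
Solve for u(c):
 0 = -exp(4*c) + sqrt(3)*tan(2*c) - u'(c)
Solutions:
 u(c) = C1 - exp(4*c)/4 - sqrt(3)*log(cos(2*c))/2


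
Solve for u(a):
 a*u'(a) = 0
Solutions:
 u(a) = C1


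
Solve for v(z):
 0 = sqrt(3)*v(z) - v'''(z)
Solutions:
 v(z) = C3*exp(3^(1/6)*z) + (C1*sin(3^(2/3)*z/2) + C2*cos(3^(2/3)*z/2))*exp(-3^(1/6)*z/2)


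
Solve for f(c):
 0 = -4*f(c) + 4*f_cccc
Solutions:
 f(c) = C1*exp(-c) + C2*exp(c) + C3*sin(c) + C4*cos(c)


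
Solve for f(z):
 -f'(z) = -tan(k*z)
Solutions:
 f(z) = C1 + Piecewise((-log(cos(k*z))/k, Ne(k, 0)), (0, True))


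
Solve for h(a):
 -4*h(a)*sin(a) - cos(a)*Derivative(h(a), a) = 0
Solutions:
 h(a) = C1*cos(a)^4


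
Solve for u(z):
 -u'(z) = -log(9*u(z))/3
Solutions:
 -3*Integral(1/(log(_y) + 2*log(3)), (_y, u(z))) = C1 - z


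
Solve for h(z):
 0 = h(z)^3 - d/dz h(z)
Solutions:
 h(z) = -sqrt(2)*sqrt(-1/(C1 + z))/2
 h(z) = sqrt(2)*sqrt(-1/(C1 + z))/2


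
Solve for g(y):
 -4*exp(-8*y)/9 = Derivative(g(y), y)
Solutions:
 g(y) = C1 + exp(-8*y)/18


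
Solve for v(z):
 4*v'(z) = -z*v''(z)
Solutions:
 v(z) = C1 + C2/z^3


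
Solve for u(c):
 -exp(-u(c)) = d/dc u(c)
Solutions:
 u(c) = log(C1 - c)


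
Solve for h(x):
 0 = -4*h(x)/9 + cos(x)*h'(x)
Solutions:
 h(x) = C1*(sin(x) + 1)^(2/9)/(sin(x) - 1)^(2/9)


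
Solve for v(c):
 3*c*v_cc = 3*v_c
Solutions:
 v(c) = C1 + C2*c^2


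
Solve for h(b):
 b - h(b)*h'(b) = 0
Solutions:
 h(b) = -sqrt(C1 + b^2)
 h(b) = sqrt(C1 + b^2)


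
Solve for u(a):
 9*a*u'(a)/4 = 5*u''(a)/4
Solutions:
 u(a) = C1 + C2*erfi(3*sqrt(10)*a/10)


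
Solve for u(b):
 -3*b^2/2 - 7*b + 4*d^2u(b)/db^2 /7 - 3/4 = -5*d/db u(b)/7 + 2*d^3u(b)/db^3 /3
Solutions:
 u(b) = C1 + C2*exp(b*(6 - sqrt(246))/14) + C3*exp(b*(6 + sqrt(246))/14) + 7*b^3/10 + 161*b^2/50 - 91*b/500


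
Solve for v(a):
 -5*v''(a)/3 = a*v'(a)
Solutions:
 v(a) = C1 + C2*erf(sqrt(30)*a/10)


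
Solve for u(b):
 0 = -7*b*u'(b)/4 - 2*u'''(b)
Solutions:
 u(b) = C1 + Integral(C2*airyai(-7^(1/3)*b/2) + C3*airybi(-7^(1/3)*b/2), b)


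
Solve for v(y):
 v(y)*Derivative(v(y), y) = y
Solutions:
 v(y) = -sqrt(C1 + y^2)
 v(y) = sqrt(C1 + y^2)


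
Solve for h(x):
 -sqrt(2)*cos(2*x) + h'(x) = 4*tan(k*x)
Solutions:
 h(x) = C1 + 4*Piecewise((-log(cos(k*x))/k, Ne(k, 0)), (0, True)) + sqrt(2)*sin(2*x)/2


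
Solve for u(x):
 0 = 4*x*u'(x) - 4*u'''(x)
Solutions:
 u(x) = C1 + Integral(C2*airyai(x) + C3*airybi(x), x)


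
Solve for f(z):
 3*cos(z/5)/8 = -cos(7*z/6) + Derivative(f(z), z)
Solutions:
 f(z) = C1 + 15*sin(z/5)/8 + 6*sin(7*z/6)/7


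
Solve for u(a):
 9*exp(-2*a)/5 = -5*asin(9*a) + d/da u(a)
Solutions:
 u(a) = C1 + 5*a*asin(9*a) + 5*sqrt(1 - 81*a^2)/9 - 9*exp(-2*a)/10


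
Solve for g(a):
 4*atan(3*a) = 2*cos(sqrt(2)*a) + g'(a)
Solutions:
 g(a) = C1 + 4*a*atan(3*a) - 2*log(9*a^2 + 1)/3 - sqrt(2)*sin(sqrt(2)*a)


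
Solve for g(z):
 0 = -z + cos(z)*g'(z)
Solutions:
 g(z) = C1 + Integral(z/cos(z), z)


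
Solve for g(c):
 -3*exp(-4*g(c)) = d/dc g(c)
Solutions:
 g(c) = log(-I*(C1 - 12*c)^(1/4))
 g(c) = log(I*(C1 - 12*c)^(1/4))
 g(c) = log(-(C1 - 12*c)^(1/4))
 g(c) = log(C1 - 12*c)/4


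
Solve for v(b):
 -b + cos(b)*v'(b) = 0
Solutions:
 v(b) = C1 + Integral(b/cos(b), b)


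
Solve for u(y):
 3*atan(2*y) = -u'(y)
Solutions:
 u(y) = C1 - 3*y*atan(2*y) + 3*log(4*y^2 + 1)/4


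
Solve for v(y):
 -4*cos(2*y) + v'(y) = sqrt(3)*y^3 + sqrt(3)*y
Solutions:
 v(y) = C1 + sqrt(3)*y^4/4 + sqrt(3)*y^2/2 + 2*sin(2*y)


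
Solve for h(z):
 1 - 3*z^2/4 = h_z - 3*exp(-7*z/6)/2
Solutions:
 h(z) = C1 - z^3/4 + z - 9*exp(-7*z/6)/7


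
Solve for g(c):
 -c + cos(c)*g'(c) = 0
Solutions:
 g(c) = C1 + Integral(c/cos(c), c)


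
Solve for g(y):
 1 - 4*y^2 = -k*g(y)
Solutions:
 g(y) = (4*y^2 - 1)/k


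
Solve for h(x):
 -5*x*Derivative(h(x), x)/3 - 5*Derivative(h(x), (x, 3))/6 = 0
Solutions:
 h(x) = C1 + Integral(C2*airyai(-2^(1/3)*x) + C3*airybi(-2^(1/3)*x), x)


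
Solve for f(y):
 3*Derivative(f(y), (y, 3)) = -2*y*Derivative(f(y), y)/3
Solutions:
 f(y) = C1 + Integral(C2*airyai(-6^(1/3)*y/3) + C3*airybi(-6^(1/3)*y/3), y)


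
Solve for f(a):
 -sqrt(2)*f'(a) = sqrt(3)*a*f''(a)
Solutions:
 f(a) = C1 + C2*a^(1 - sqrt(6)/3)


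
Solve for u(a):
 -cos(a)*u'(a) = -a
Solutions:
 u(a) = C1 + Integral(a/cos(a), a)


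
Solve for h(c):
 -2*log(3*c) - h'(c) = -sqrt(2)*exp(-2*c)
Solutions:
 h(c) = C1 - 2*c*log(c) + 2*c*(1 - log(3)) - sqrt(2)*exp(-2*c)/2


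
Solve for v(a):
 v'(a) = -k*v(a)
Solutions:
 v(a) = C1*exp(-a*k)


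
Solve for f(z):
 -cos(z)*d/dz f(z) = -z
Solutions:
 f(z) = C1 + Integral(z/cos(z), z)


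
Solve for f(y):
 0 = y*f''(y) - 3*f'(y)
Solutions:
 f(y) = C1 + C2*y^4


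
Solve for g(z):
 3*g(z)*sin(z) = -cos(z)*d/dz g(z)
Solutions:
 g(z) = C1*cos(z)^3


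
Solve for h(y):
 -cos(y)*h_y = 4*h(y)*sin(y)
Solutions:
 h(y) = C1*cos(y)^4


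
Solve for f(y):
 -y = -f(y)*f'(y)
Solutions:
 f(y) = -sqrt(C1 + y^2)
 f(y) = sqrt(C1 + y^2)


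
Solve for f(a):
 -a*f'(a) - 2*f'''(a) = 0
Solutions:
 f(a) = C1 + Integral(C2*airyai(-2^(2/3)*a/2) + C3*airybi(-2^(2/3)*a/2), a)


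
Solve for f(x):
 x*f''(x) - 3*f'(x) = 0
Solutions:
 f(x) = C1 + C2*x^4


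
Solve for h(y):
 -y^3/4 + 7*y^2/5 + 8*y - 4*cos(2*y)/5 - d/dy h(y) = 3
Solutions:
 h(y) = C1 - y^4/16 + 7*y^3/15 + 4*y^2 - 3*y - 2*sin(2*y)/5


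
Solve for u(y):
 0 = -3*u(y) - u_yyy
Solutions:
 u(y) = C3*exp(-3^(1/3)*y) + (C1*sin(3^(5/6)*y/2) + C2*cos(3^(5/6)*y/2))*exp(3^(1/3)*y/2)


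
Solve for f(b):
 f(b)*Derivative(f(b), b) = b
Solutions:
 f(b) = -sqrt(C1 + b^2)
 f(b) = sqrt(C1 + b^2)


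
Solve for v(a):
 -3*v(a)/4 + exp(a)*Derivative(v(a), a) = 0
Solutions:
 v(a) = C1*exp(-3*exp(-a)/4)


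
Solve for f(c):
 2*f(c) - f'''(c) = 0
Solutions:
 f(c) = C3*exp(2^(1/3)*c) + (C1*sin(2^(1/3)*sqrt(3)*c/2) + C2*cos(2^(1/3)*sqrt(3)*c/2))*exp(-2^(1/3)*c/2)


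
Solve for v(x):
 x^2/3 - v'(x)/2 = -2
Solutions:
 v(x) = C1 + 2*x^3/9 + 4*x


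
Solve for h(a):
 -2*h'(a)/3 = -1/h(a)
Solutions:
 h(a) = -sqrt(C1 + 3*a)
 h(a) = sqrt(C1 + 3*a)


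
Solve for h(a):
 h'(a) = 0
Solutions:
 h(a) = C1


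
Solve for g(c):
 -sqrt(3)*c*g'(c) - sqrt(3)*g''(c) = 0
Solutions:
 g(c) = C1 + C2*erf(sqrt(2)*c/2)


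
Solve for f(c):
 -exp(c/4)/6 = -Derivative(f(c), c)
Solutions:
 f(c) = C1 + 2*exp(c/4)/3


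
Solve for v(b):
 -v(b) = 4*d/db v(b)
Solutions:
 v(b) = C1*exp(-b/4)


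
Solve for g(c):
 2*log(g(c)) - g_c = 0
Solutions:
 li(g(c)) = C1 + 2*c


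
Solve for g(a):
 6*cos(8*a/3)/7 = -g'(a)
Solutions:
 g(a) = C1 - 9*sin(8*a/3)/28


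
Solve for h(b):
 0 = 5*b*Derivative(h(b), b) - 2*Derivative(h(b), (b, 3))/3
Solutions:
 h(b) = C1 + Integral(C2*airyai(15^(1/3)*2^(2/3)*b/2) + C3*airybi(15^(1/3)*2^(2/3)*b/2), b)


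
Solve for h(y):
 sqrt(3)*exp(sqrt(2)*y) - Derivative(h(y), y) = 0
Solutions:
 h(y) = C1 + sqrt(6)*exp(sqrt(2)*y)/2


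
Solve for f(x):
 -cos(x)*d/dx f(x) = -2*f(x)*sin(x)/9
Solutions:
 f(x) = C1/cos(x)^(2/9)


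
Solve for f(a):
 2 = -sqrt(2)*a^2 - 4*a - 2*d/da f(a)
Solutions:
 f(a) = C1 - sqrt(2)*a^3/6 - a^2 - a


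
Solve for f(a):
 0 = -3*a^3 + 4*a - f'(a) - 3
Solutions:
 f(a) = C1 - 3*a^4/4 + 2*a^2 - 3*a


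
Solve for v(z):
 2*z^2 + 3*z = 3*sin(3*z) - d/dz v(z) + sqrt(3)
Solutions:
 v(z) = C1 - 2*z^3/3 - 3*z^2/2 + sqrt(3)*z - cos(3*z)


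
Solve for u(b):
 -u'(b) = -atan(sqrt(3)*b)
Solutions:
 u(b) = C1 + b*atan(sqrt(3)*b) - sqrt(3)*log(3*b^2 + 1)/6


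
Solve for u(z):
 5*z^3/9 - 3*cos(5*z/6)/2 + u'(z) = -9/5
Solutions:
 u(z) = C1 - 5*z^4/36 - 9*z/5 + 9*sin(5*z/6)/5


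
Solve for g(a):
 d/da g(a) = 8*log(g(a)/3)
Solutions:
 Integral(1/(-log(_y) + log(3)), (_y, g(a)))/8 = C1 - a


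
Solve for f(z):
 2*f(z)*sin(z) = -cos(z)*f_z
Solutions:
 f(z) = C1*cos(z)^2


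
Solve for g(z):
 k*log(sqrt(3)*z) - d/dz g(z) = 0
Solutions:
 g(z) = C1 + k*z*log(z) - k*z + k*z*log(3)/2


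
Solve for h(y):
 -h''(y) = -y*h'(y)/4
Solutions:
 h(y) = C1 + C2*erfi(sqrt(2)*y/4)


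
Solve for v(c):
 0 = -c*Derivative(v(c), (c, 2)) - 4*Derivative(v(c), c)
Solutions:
 v(c) = C1 + C2/c^3


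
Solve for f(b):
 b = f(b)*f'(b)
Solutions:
 f(b) = -sqrt(C1 + b^2)
 f(b) = sqrt(C1 + b^2)


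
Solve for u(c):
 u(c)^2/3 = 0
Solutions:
 u(c) = 0


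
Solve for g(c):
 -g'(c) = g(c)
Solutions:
 g(c) = C1*exp(-c)


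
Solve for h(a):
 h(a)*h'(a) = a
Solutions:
 h(a) = -sqrt(C1 + a^2)
 h(a) = sqrt(C1 + a^2)


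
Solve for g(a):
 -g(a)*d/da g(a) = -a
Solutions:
 g(a) = -sqrt(C1 + a^2)
 g(a) = sqrt(C1 + a^2)


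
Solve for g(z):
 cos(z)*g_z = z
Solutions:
 g(z) = C1 + Integral(z/cos(z), z)


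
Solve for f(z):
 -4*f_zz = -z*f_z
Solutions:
 f(z) = C1 + C2*erfi(sqrt(2)*z/4)


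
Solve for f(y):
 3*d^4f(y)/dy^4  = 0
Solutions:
 f(y) = C1 + C2*y + C3*y^2 + C4*y^3


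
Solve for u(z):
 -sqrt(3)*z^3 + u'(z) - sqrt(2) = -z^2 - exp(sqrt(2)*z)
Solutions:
 u(z) = C1 + sqrt(3)*z^4/4 - z^3/3 + sqrt(2)*z - sqrt(2)*exp(sqrt(2)*z)/2


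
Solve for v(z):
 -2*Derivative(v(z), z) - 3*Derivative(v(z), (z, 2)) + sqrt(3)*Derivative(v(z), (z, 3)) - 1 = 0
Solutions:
 v(z) = C1 + C2*exp(sqrt(3)*z*(3 - sqrt(9 + 8*sqrt(3)))/6) + C3*exp(sqrt(3)*z*(3 + sqrt(9 + 8*sqrt(3)))/6) - z/2


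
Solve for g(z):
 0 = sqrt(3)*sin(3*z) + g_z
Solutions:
 g(z) = C1 + sqrt(3)*cos(3*z)/3


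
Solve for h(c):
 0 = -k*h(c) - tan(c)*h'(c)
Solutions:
 h(c) = C1*exp(-k*log(sin(c)))


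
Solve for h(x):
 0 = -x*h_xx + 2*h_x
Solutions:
 h(x) = C1 + C2*x^3


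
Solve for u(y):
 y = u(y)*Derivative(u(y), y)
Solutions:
 u(y) = -sqrt(C1 + y^2)
 u(y) = sqrt(C1 + y^2)


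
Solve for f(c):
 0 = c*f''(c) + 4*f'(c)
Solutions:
 f(c) = C1 + C2/c^3


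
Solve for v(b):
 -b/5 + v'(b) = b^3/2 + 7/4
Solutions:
 v(b) = C1 + b^4/8 + b^2/10 + 7*b/4


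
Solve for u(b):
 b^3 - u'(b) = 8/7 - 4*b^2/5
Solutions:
 u(b) = C1 + b^4/4 + 4*b^3/15 - 8*b/7


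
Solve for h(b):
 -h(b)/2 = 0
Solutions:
 h(b) = 0


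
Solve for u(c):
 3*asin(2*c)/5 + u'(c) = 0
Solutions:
 u(c) = C1 - 3*c*asin(2*c)/5 - 3*sqrt(1 - 4*c^2)/10


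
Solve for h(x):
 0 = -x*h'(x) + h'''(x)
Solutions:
 h(x) = C1 + Integral(C2*airyai(x) + C3*airybi(x), x)


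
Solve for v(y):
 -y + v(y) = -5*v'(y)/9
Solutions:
 v(y) = C1*exp(-9*y/5) + y - 5/9


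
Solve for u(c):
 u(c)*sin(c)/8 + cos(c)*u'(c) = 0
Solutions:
 u(c) = C1*cos(c)^(1/8)


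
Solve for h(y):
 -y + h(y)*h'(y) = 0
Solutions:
 h(y) = -sqrt(C1 + y^2)
 h(y) = sqrt(C1 + y^2)


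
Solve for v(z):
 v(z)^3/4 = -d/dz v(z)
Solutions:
 v(z) = -sqrt(2)*sqrt(-1/(C1 - z))
 v(z) = sqrt(2)*sqrt(-1/(C1 - z))


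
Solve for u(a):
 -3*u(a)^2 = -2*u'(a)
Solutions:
 u(a) = -2/(C1 + 3*a)


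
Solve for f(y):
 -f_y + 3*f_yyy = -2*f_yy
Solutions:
 f(y) = C1 + C2*exp(-y) + C3*exp(y/3)


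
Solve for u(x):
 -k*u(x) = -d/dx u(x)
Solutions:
 u(x) = C1*exp(k*x)


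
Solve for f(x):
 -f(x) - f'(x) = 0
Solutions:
 f(x) = C1*exp(-x)


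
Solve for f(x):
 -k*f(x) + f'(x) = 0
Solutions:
 f(x) = C1*exp(k*x)


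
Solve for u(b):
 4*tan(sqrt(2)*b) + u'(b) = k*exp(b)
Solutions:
 u(b) = C1 + k*exp(b) + 2*sqrt(2)*log(cos(sqrt(2)*b))


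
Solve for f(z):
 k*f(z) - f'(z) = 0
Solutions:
 f(z) = C1*exp(k*z)


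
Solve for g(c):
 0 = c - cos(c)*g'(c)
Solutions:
 g(c) = C1 + Integral(c/cos(c), c)


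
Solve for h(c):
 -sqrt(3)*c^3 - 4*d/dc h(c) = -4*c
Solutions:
 h(c) = C1 - sqrt(3)*c^4/16 + c^2/2


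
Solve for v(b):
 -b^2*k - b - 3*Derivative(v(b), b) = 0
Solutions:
 v(b) = C1 - b^3*k/9 - b^2/6


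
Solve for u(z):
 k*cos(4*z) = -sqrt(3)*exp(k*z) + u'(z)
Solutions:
 u(z) = C1 + k*sin(4*z)/4 + sqrt(3)*exp(k*z)/k


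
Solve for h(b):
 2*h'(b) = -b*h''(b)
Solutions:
 h(b) = C1 + C2/b


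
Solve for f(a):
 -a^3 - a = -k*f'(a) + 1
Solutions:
 f(a) = C1 + a^4/(4*k) + a^2/(2*k) + a/k


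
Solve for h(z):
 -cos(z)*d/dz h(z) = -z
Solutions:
 h(z) = C1 + Integral(z/cos(z), z)


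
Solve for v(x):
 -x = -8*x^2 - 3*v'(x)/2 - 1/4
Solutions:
 v(x) = C1 - 16*x^3/9 + x^2/3 - x/6


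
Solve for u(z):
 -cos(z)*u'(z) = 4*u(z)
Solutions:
 u(z) = C1*(sin(z)^2 - 2*sin(z) + 1)/(sin(z)^2 + 2*sin(z) + 1)


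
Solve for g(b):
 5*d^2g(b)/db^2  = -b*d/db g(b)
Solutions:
 g(b) = C1 + C2*erf(sqrt(10)*b/10)


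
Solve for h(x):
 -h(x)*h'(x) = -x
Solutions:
 h(x) = -sqrt(C1 + x^2)
 h(x) = sqrt(C1 + x^2)


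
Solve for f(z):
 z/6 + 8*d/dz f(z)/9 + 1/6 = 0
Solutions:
 f(z) = C1 - 3*z^2/32 - 3*z/16


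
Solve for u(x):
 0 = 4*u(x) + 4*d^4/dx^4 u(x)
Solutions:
 u(x) = (C1*sin(sqrt(2)*x/2) + C2*cos(sqrt(2)*x/2))*exp(-sqrt(2)*x/2) + (C3*sin(sqrt(2)*x/2) + C4*cos(sqrt(2)*x/2))*exp(sqrt(2)*x/2)


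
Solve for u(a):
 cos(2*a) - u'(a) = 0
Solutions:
 u(a) = C1 + sin(2*a)/2


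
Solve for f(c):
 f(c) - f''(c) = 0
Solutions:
 f(c) = C1*exp(-c) + C2*exp(c)


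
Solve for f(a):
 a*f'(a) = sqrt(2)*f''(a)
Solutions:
 f(a) = C1 + C2*erfi(2^(1/4)*a/2)


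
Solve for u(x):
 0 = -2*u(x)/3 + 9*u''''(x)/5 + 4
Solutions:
 u(x) = C1*exp(-30^(1/4)*x/3) + C2*exp(30^(1/4)*x/3) + C3*sin(30^(1/4)*x/3) + C4*cos(30^(1/4)*x/3) + 6


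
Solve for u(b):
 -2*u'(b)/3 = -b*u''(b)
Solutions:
 u(b) = C1 + C2*b^(5/3)


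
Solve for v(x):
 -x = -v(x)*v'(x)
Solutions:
 v(x) = -sqrt(C1 + x^2)
 v(x) = sqrt(C1 + x^2)


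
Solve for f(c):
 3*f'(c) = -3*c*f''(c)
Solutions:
 f(c) = C1 + C2*log(c)


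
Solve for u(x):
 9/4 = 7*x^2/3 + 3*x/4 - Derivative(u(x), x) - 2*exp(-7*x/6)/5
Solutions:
 u(x) = C1 + 7*x^3/9 + 3*x^2/8 - 9*x/4 + 12*exp(-7*x/6)/35


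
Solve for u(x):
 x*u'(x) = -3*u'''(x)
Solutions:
 u(x) = C1 + Integral(C2*airyai(-3^(2/3)*x/3) + C3*airybi(-3^(2/3)*x/3), x)


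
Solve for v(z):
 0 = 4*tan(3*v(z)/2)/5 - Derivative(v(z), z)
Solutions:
 v(z) = -2*asin(C1*exp(6*z/5))/3 + 2*pi/3
 v(z) = 2*asin(C1*exp(6*z/5))/3


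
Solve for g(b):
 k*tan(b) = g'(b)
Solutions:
 g(b) = C1 - k*log(cos(b))


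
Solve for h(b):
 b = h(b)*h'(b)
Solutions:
 h(b) = -sqrt(C1 + b^2)
 h(b) = sqrt(C1 + b^2)


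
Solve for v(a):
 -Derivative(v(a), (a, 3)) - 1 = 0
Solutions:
 v(a) = C1 + C2*a + C3*a^2 - a^3/6


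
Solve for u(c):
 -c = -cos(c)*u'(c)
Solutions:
 u(c) = C1 + Integral(c/cos(c), c)


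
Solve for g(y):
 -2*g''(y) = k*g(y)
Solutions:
 g(y) = C1*exp(-sqrt(2)*y*sqrt(-k)/2) + C2*exp(sqrt(2)*y*sqrt(-k)/2)


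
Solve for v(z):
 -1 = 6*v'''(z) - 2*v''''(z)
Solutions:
 v(z) = C1 + C2*z + C3*z^2 + C4*exp(3*z) - z^3/36


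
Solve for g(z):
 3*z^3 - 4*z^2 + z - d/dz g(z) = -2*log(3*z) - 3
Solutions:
 g(z) = C1 + 3*z^4/4 - 4*z^3/3 + z^2/2 + 2*z*log(z) + z + z*log(9)


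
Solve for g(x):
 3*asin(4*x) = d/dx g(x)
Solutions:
 g(x) = C1 + 3*x*asin(4*x) + 3*sqrt(1 - 16*x^2)/4


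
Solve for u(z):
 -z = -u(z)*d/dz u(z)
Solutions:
 u(z) = -sqrt(C1 + z^2)
 u(z) = sqrt(C1 + z^2)


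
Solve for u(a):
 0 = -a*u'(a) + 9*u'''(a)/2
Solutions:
 u(a) = C1 + Integral(C2*airyai(6^(1/3)*a/3) + C3*airybi(6^(1/3)*a/3), a)


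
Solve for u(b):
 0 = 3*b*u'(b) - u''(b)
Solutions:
 u(b) = C1 + C2*erfi(sqrt(6)*b/2)


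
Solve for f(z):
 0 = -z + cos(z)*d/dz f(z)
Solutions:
 f(z) = C1 + Integral(z/cos(z), z)


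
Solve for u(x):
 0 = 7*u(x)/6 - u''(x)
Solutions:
 u(x) = C1*exp(-sqrt(42)*x/6) + C2*exp(sqrt(42)*x/6)


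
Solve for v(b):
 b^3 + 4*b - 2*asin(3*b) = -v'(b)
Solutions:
 v(b) = C1 - b^4/4 - 2*b^2 + 2*b*asin(3*b) + 2*sqrt(1 - 9*b^2)/3


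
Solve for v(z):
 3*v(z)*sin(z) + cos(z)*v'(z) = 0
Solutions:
 v(z) = C1*cos(z)^3


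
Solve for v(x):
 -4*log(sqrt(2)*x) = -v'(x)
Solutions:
 v(x) = C1 + 4*x*log(x) - 4*x + x*log(4)


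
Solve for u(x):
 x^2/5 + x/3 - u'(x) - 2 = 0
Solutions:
 u(x) = C1 + x^3/15 + x^2/6 - 2*x


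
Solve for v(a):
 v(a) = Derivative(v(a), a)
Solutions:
 v(a) = C1*exp(a)


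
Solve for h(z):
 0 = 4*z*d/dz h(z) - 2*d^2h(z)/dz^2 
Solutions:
 h(z) = C1 + C2*erfi(z)


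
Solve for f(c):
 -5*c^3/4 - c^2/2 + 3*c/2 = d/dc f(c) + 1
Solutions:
 f(c) = C1 - 5*c^4/16 - c^3/6 + 3*c^2/4 - c


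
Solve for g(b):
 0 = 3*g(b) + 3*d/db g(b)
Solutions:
 g(b) = C1*exp(-b)


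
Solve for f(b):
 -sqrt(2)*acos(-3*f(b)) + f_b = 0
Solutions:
 Integral(1/acos(-3*_y), (_y, f(b))) = C1 + sqrt(2)*b


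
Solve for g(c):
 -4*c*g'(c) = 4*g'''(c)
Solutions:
 g(c) = C1 + Integral(C2*airyai(-c) + C3*airybi(-c), c)


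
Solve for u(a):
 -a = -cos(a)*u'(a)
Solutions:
 u(a) = C1 + Integral(a/cos(a), a)


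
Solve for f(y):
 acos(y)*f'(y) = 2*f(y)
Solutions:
 f(y) = C1*exp(2*Integral(1/acos(y), y))


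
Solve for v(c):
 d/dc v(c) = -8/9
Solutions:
 v(c) = C1 - 8*c/9


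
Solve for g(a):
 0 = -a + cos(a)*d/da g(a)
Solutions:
 g(a) = C1 + Integral(a/cos(a), a)


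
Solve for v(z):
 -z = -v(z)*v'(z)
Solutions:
 v(z) = -sqrt(C1 + z^2)
 v(z) = sqrt(C1 + z^2)


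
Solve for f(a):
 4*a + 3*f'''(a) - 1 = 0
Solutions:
 f(a) = C1 + C2*a + C3*a^2 - a^4/18 + a^3/18


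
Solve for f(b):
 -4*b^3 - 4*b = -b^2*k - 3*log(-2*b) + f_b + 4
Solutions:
 f(b) = C1 - b^4 + b^3*k/3 - 2*b^2 + 3*b*log(-b) + b*(-7 + 3*log(2))


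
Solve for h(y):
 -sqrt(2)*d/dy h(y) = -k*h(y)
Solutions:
 h(y) = C1*exp(sqrt(2)*k*y/2)


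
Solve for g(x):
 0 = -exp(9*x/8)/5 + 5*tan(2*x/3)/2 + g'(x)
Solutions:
 g(x) = C1 + 8*exp(9*x/8)/45 + 15*log(cos(2*x/3))/4


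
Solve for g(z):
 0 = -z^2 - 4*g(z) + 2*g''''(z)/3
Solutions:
 g(z) = C1*exp(-6^(1/4)*z) + C2*exp(6^(1/4)*z) + C3*sin(6^(1/4)*z) + C4*cos(6^(1/4)*z) - z^2/4


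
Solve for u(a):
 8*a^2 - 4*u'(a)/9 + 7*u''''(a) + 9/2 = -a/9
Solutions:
 u(a) = C1 + C4*exp(147^(1/3)*2^(2/3)*a/21) + 6*a^3 + a^2/8 + 81*a/8 + (C2*sin(14^(2/3)*3^(5/6)*a/42) + C3*cos(14^(2/3)*3^(5/6)*a/42))*exp(-147^(1/3)*2^(2/3)*a/42)


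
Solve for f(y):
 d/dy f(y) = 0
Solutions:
 f(y) = C1


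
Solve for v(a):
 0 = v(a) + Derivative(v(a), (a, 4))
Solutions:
 v(a) = (C1*sin(sqrt(2)*a/2) + C2*cos(sqrt(2)*a/2))*exp(-sqrt(2)*a/2) + (C3*sin(sqrt(2)*a/2) + C4*cos(sqrt(2)*a/2))*exp(sqrt(2)*a/2)


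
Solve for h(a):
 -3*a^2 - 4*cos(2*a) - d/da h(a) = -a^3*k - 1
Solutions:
 h(a) = C1 + a^4*k/4 - a^3 + a - 2*sin(2*a)


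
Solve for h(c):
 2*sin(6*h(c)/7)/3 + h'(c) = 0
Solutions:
 2*c/3 + 7*log(cos(6*h(c)/7) - 1)/12 - 7*log(cos(6*h(c)/7) + 1)/12 = C1


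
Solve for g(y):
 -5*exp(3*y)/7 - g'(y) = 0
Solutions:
 g(y) = C1 - 5*exp(3*y)/21


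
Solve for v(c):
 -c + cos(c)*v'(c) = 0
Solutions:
 v(c) = C1 + Integral(c/cos(c), c)


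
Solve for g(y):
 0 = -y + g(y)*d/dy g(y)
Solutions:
 g(y) = -sqrt(C1 + y^2)
 g(y) = sqrt(C1 + y^2)


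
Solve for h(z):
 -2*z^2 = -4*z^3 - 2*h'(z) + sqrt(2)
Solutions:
 h(z) = C1 - z^4/2 + z^3/3 + sqrt(2)*z/2


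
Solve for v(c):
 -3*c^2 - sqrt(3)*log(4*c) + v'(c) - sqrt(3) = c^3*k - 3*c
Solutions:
 v(c) = C1 + c^4*k/4 + c^3 - 3*c^2/2 + sqrt(3)*c*log(c) + 2*sqrt(3)*c*log(2)


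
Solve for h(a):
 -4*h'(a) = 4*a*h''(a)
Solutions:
 h(a) = C1 + C2*log(a)


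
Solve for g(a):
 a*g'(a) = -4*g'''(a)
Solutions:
 g(a) = C1 + Integral(C2*airyai(-2^(1/3)*a/2) + C3*airybi(-2^(1/3)*a/2), a)


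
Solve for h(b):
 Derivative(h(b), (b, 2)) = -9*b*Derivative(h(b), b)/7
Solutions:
 h(b) = C1 + C2*erf(3*sqrt(14)*b/14)


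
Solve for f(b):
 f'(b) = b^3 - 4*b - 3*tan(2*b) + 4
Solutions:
 f(b) = C1 + b^4/4 - 2*b^2 + 4*b + 3*log(cos(2*b))/2


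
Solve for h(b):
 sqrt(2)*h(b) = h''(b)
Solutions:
 h(b) = C1*exp(-2^(1/4)*b) + C2*exp(2^(1/4)*b)


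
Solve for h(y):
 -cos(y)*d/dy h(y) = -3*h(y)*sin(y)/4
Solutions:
 h(y) = C1/cos(y)^(3/4)


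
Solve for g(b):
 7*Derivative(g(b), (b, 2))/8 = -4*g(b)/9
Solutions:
 g(b) = C1*sin(4*sqrt(14)*b/21) + C2*cos(4*sqrt(14)*b/21)


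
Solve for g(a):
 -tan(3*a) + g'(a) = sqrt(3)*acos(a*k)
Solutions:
 g(a) = C1 + sqrt(3)*Piecewise((a*acos(a*k) - sqrt(-a^2*k^2 + 1)/k, Ne(k, 0)), (pi*a/2, True)) - log(cos(3*a))/3


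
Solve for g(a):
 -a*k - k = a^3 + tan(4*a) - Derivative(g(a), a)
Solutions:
 g(a) = C1 + a^4/4 + a^2*k/2 + a*k - log(cos(4*a))/4


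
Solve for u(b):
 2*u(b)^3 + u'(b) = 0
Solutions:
 u(b) = -sqrt(2)*sqrt(-1/(C1 - 2*b))/2
 u(b) = sqrt(2)*sqrt(-1/(C1 - 2*b))/2


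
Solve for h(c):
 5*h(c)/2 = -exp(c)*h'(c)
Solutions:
 h(c) = C1*exp(5*exp(-c)/2)


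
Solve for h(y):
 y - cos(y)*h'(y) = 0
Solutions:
 h(y) = C1 + Integral(y/cos(y), y)


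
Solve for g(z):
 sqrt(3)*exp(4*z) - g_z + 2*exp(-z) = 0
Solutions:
 g(z) = C1 + sqrt(3)*exp(4*z)/4 - 2*exp(-z)


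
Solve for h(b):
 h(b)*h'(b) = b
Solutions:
 h(b) = -sqrt(C1 + b^2)
 h(b) = sqrt(C1 + b^2)


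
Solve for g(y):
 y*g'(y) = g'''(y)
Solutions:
 g(y) = C1 + Integral(C2*airyai(y) + C3*airybi(y), y)


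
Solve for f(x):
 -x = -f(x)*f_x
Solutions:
 f(x) = -sqrt(C1 + x^2)
 f(x) = sqrt(C1 + x^2)


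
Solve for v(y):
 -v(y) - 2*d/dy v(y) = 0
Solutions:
 v(y) = C1*exp(-y/2)


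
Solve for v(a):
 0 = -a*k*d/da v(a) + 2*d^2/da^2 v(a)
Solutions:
 v(a) = Piecewise((-sqrt(pi)*C1*erf(a*sqrt(-k)/2)/sqrt(-k) - C2, (k > 0) | (k < 0)), (-C1*a - C2, True))


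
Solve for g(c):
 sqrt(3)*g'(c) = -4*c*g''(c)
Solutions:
 g(c) = C1 + C2*c^(1 - sqrt(3)/4)


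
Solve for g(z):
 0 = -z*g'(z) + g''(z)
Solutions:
 g(z) = C1 + C2*erfi(sqrt(2)*z/2)


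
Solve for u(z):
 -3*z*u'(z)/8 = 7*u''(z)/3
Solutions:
 u(z) = C1 + C2*erf(3*sqrt(7)*z/28)


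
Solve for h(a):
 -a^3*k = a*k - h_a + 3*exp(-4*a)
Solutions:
 h(a) = C1 + a^4*k/4 + a^2*k/2 - 3*exp(-4*a)/4


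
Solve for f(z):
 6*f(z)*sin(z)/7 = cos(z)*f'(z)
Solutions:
 f(z) = C1/cos(z)^(6/7)


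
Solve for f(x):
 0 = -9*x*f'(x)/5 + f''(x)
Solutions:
 f(x) = C1 + C2*erfi(3*sqrt(10)*x/10)


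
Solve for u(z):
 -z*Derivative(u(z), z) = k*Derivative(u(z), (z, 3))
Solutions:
 u(z) = C1 + Integral(C2*airyai(z*(-1/k)^(1/3)) + C3*airybi(z*(-1/k)^(1/3)), z)


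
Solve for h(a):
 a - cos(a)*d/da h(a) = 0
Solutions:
 h(a) = C1 + Integral(a/cos(a), a)


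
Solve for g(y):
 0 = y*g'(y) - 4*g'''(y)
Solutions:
 g(y) = C1 + Integral(C2*airyai(2^(1/3)*y/2) + C3*airybi(2^(1/3)*y/2), y)


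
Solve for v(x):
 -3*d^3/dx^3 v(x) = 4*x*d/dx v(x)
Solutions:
 v(x) = C1 + Integral(C2*airyai(-6^(2/3)*x/3) + C3*airybi(-6^(2/3)*x/3), x)


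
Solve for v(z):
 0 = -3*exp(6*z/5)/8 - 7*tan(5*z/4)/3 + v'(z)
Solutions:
 v(z) = C1 + 5*exp(6*z/5)/16 - 28*log(cos(5*z/4))/15


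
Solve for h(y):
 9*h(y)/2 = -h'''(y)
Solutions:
 h(y) = C3*exp(-6^(2/3)*y/2) + (C1*sin(3*2^(2/3)*3^(1/6)*y/4) + C2*cos(3*2^(2/3)*3^(1/6)*y/4))*exp(6^(2/3)*y/4)


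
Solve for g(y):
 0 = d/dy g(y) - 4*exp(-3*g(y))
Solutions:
 g(y) = log(C1 + 12*y)/3
 g(y) = log((-3^(1/3) - 3^(5/6)*I)*(C1 + 4*y)^(1/3)/2)
 g(y) = log((-3^(1/3) + 3^(5/6)*I)*(C1 + 4*y)^(1/3)/2)


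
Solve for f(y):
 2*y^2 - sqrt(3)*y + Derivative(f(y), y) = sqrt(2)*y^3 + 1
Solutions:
 f(y) = C1 + sqrt(2)*y^4/4 - 2*y^3/3 + sqrt(3)*y^2/2 + y


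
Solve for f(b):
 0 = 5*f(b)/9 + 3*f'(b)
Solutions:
 f(b) = C1*exp(-5*b/27)


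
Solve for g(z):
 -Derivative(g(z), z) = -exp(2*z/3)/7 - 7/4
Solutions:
 g(z) = C1 + 7*z/4 + 3*exp(2*z/3)/14


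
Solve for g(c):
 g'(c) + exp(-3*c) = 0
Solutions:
 g(c) = C1 + exp(-3*c)/3


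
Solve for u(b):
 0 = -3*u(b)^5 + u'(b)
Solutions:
 u(b) = -(-1/(C1 + 12*b))^(1/4)
 u(b) = (-1/(C1 + 12*b))^(1/4)
 u(b) = -I*(-1/(C1 + 12*b))^(1/4)
 u(b) = I*(-1/(C1 + 12*b))^(1/4)


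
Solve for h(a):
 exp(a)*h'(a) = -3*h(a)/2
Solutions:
 h(a) = C1*exp(3*exp(-a)/2)


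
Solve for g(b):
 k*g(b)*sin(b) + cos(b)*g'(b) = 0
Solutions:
 g(b) = C1*exp(k*log(cos(b)))


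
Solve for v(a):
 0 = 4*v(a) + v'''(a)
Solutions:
 v(a) = C3*exp(-2^(2/3)*a) + (C1*sin(2^(2/3)*sqrt(3)*a/2) + C2*cos(2^(2/3)*sqrt(3)*a/2))*exp(2^(2/3)*a/2)


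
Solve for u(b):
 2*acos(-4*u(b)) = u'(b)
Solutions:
 Integral(1/acos(-4*_y), (_y, u(b))) = C1 + 2*b


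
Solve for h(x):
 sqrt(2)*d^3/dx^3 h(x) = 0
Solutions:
 h(x) = C1 + C2*x + C3*x^2


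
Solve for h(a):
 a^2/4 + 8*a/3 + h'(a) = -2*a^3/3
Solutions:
 h(a) = C1 - a^4/6 - a^3/12 - 4*a^2/3


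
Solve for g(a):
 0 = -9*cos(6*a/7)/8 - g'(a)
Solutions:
 g(a) = C1 - 21*sin(6*a/7)/16


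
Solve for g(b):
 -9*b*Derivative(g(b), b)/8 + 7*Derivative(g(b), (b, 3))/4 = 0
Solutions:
 g(b) = C1 + Integral(C2*airyai(42^(2/3)*b/14) + C3*airybi(42^(2/3)*b/14), b)


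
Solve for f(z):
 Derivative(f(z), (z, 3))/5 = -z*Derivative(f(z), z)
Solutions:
 f(z) = C1 + Integral(C2*airyai(-5^(1/3)*z) + C3*airybi(-5^(1/3)*z), z)


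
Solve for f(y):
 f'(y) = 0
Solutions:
 f(y) = C1


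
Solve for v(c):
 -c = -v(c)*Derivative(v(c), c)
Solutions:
 v(c) = -sqrt(C1 + c^2)
 v(c) = sqrt(C1 + c^2)


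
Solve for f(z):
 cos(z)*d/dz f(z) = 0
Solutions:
 f(z) = C1


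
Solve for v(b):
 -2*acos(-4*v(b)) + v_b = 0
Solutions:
 Integral(1/acos(-4*_y), (_y, v(b))) = C1 + 2*b


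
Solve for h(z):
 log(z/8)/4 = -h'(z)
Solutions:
 h(z) = C1 - z*log(z)/4 + z/4 + 3*z*log(2)/4


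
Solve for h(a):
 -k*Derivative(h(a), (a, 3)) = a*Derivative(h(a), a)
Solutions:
 h(a) = C1 + Integral(C2*airyai(a*(-1/k)^(1/3)) + C3*airybi(a*(-1/k)^(1/3)), a)


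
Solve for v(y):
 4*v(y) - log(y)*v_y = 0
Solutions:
 v(y) = C1*exp(4*li(y))


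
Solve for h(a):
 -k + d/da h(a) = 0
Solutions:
 h(a) = C1 + a*k


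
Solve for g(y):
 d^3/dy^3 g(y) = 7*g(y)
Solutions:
 g(y) = C3*exp(7^(1/3)*y) + (C1*sin(sqrt(3)*7^(1/3)*y/2) + C2*cos(sqrt(3)*7^(1/3)*y/2))*exp(-7^(1/3)*y/2)


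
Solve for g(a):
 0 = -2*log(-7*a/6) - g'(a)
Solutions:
 g(a) = C1 - 2*a*log(-a) + 2*a*(-log(7) + 1 + log(6))
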